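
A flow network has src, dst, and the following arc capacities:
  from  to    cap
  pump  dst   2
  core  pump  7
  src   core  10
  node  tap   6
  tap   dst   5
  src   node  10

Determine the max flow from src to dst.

Augment src→core→pump→dst: bottleneck 2. Total 2.
Augment src→node→tap→dst: bottleneck 5. Total 7.
No augmenting path remains in the residual graph.

7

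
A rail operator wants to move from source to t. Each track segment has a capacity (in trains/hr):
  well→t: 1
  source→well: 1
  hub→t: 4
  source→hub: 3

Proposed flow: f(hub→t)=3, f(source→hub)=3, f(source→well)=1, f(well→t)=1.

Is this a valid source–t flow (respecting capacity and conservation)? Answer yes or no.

Every edge has 0 ≤ f(e) ≤ cap(e).
At each intermediate node, inflow equals outflow.

Yes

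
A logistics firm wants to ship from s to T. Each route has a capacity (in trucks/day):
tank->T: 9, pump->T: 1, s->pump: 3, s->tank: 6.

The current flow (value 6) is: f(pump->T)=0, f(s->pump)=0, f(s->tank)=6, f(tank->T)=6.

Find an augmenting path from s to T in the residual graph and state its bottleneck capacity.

s->pump->T, bottleneck 1

Residual along s->pump->T: s->pump: 3, pump->T: 1.
Bottleneck = min = 1.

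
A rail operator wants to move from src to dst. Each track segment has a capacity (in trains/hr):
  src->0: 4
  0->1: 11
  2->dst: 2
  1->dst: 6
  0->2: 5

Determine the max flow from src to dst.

Augment src->0->2->dst: bottleneck 2. Total 2.
Augment src->0->1->dst: bottleneck 2. Total 4.
No augmenting path remains in the residual graph.

4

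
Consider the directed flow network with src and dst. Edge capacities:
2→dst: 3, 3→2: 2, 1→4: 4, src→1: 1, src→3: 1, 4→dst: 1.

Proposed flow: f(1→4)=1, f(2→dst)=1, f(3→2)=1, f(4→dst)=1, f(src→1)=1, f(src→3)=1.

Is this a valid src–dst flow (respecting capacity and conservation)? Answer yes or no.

Every edge has 0 ≤ f(e) ≤ cap(e).
At each intermediate node, inflow equals outflow.

Yes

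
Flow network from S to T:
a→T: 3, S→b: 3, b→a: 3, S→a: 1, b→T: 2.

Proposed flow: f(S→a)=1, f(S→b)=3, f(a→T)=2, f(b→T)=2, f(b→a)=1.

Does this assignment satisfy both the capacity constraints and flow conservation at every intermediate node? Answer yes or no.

Yes

Every edge has 0 ≤ f(e) ≤ cap(e).
At each intermediate node, inflow equals outflow.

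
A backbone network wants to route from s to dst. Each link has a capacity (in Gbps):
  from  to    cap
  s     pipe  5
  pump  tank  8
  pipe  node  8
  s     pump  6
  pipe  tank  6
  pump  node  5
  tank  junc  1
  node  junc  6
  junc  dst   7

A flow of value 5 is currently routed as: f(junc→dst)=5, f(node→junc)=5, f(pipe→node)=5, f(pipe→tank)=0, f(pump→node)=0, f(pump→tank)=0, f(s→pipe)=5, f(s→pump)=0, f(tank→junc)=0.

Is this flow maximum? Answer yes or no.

No

Residual path s→pump→tank→junc→dst has bottleneck 1 > 0.
Pushing 1 along it raises the flow to 6, so the given flow is not maximum.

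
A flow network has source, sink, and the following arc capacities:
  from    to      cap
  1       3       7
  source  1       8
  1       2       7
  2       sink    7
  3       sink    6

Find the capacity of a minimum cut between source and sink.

Max flow = 8 (via 2 augmenting paths).
In the residual at optimum, the set reachable from source is {source}.
Cut edges: source->1 (cap 8). Sum = 8.

8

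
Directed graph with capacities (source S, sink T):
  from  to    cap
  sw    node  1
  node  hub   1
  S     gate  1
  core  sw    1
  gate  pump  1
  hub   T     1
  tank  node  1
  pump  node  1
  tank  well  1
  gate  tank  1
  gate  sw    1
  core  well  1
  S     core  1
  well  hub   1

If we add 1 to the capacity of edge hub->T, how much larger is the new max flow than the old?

Original max flow = 1.
After raising cap(hub->T), augmenting paths through that edge carry 1 more unit.
New max flow = 2. Increase = 1.

1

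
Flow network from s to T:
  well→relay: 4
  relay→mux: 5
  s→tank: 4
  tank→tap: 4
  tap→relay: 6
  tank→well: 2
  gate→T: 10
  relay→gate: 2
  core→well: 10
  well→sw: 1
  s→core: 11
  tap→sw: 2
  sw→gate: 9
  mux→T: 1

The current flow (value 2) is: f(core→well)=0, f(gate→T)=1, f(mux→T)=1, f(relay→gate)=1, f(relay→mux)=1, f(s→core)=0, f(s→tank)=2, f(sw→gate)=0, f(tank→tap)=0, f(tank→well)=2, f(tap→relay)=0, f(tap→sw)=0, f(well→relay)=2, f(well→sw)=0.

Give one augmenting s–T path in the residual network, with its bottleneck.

Residual along s→tank→tap→sw→gate→T: s→tank: 2, tank→tap: 4, tap→sw: 2, sw→gate: 9, gate→T: 9.
Bottleneck = min = 2.

s→tank→tap→sw→gate→T, bottleneck 2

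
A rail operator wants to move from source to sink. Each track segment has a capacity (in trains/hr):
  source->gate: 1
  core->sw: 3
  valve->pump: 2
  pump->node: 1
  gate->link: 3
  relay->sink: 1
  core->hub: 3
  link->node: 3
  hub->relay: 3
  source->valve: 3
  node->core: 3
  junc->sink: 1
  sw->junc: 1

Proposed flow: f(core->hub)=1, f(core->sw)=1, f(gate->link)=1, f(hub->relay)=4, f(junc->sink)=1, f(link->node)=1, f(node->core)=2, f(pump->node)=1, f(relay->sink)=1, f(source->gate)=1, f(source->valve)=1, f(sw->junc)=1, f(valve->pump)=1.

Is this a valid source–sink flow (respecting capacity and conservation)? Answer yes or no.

Capacity violated on hub->relay: flow 4 > capacity 3.

No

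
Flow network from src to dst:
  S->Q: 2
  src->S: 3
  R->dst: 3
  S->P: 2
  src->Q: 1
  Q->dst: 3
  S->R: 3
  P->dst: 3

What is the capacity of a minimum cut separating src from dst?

4

Max flow = 4 (via 2 augmenting paths).
In the residual at optimum, the set reachable from src is {src}.
Cut edges: src->S (cap 3), src->Q (cap 1). Sum = 4.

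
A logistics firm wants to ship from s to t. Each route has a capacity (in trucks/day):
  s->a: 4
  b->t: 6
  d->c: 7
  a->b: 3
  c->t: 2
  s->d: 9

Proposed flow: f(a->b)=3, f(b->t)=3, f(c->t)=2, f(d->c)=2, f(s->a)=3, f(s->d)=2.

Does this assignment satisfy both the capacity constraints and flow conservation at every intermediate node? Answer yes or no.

Every edge has 0 ≤ f(e) ≤ cap(e).
At each intermediate node, inflow equals outflow.

Yes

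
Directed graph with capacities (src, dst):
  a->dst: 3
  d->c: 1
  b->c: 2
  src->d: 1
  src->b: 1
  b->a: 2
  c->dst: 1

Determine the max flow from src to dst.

2

Augment src->d->c->dst: bottleneck 1. Total 1.
Augment src->b->a->dst: bottleneck 1. Total 2.
No augmenting path remains in the residual graph.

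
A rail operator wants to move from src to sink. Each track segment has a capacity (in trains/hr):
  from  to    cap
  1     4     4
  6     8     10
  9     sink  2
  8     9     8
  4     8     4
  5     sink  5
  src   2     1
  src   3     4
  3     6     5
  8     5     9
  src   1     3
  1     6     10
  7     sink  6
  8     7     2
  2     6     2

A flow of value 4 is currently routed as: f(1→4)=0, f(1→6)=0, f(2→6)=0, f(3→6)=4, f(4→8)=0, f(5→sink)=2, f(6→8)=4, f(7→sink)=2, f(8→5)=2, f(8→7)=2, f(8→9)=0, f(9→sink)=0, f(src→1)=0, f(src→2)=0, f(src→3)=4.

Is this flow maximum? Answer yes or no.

Residual path src→2→6→8→5→sink has bottleneck 1 > 0.
Pushing 1 along it raises the flow to 5, so the given flow is not maximum.

No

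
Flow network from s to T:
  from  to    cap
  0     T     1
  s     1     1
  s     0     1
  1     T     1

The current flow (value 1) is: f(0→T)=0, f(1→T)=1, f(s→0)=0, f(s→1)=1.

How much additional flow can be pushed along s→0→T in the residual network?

1

Residual capacities along the path: s→0: 1, 0→T: 1.
Minimum is 1.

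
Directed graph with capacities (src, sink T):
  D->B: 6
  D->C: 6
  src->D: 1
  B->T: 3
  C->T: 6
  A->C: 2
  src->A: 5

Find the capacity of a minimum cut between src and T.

3

Max flow = 3 (via 2 augmenting paths).
In the residual at optimum, the set reachable from src is {A, src}.
Cut edges: src->D (cap 1), A->C (cap 2). Sum = 3.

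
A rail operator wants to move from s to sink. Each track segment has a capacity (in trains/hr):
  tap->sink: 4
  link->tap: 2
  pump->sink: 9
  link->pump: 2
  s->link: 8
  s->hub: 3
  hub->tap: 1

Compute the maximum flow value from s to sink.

5

Augment s->hub->tap->sink: bottleneck 1. Total 1.
Augment s->link->tap->sink: bottleneck 2. Total 3.
Augment s->link->pump->sink: bottleneck 2. Total 5.
No augmenting path remains in the residual graph.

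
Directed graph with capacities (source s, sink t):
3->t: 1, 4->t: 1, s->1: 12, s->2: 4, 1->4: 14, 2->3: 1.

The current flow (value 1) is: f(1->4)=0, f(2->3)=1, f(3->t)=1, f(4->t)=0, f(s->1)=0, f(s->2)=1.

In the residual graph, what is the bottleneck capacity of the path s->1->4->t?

Residual capacities along the path: s->1: 12, 1->4: 14, 4->t: 1.
Minimum is 1.

1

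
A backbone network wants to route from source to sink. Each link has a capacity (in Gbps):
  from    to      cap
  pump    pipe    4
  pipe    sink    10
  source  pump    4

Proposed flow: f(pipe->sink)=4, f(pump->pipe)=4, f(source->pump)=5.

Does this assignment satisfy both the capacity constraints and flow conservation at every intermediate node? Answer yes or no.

Capacity violated on source->pump: flow 5 > capacity 4.

No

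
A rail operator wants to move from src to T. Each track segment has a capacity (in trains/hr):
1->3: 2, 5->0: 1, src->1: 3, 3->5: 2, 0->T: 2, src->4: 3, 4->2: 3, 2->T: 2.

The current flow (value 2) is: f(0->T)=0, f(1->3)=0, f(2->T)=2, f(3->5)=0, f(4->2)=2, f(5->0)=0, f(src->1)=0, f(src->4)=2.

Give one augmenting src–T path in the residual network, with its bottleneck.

Residual along src->1->3->5->0->T: src->1: 3, 1->3: 2, 3->5: 2, 5->0: 1, 0->T: 2.
Bottleneck = min = 1.

src->1->3->5->0->T, bottleneck 1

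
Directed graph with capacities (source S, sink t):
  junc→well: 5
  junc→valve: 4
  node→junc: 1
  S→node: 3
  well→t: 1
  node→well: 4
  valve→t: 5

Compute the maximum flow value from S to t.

Augment S→node→well→t: bottleneck 1. Total 1.
Augment S→node→junc→valve→t: bottleneck 1. Total 2.
No augmenting path remains in the residual graph.

2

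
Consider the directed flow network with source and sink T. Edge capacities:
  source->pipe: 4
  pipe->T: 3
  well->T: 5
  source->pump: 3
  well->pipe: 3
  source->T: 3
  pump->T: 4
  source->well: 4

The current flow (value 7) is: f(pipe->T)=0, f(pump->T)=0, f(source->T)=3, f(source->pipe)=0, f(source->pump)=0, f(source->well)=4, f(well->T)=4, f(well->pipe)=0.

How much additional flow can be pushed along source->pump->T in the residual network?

Residual capacities along the path: source->pump: 3, pump->T: 4.
Minimum is 3.

3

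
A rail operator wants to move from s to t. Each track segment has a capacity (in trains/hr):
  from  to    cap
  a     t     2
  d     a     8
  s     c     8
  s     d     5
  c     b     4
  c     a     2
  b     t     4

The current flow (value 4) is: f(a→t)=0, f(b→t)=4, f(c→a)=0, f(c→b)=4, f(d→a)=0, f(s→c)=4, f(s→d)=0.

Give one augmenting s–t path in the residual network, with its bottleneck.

Residual along s→c→a→t: s→c: 4, c→a: 2, a→t: 2.
Bottleneck = min = 2.

s→c→a→t, bottleneck 2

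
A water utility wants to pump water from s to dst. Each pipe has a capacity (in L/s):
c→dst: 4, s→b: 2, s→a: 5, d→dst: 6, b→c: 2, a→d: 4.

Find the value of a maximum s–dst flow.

Augment s→a→d→dst: bottleneck 4. Total 4.
Augment s→b→c→dst: bottleneck 2. Total 6.
No augmenting path remains in the residual graph.

6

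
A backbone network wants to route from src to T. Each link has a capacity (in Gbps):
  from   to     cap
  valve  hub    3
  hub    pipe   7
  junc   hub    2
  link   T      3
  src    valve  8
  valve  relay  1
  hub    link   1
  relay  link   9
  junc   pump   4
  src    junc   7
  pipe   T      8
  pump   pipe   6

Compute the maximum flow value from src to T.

10

Augment src→junc→pump→pipe→T: bottleneck 4. Total 4.
Augment src→junc→hub→pipe→T: bottleneck 2. Total 6.
Augment src→valve→hub→pipe→T: bottleneck 2. Total 8.
Augment src→valve→hub→link→T: bottleneck 1. Total 9.
Augment src→valve→relay→link→T: bottleneck 1. Total 10.
No augmenting path remains in the residual graph.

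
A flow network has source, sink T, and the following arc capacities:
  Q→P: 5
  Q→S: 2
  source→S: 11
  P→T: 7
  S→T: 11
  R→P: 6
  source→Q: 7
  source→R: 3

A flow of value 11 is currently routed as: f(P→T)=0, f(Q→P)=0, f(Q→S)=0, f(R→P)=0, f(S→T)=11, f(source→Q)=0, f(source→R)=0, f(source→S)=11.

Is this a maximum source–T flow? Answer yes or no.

Residual path source→Q→P→T has bottleneck 5 > 0.
Pushing 5 along it raises the flow to 16, so the given flow is not maximum.

No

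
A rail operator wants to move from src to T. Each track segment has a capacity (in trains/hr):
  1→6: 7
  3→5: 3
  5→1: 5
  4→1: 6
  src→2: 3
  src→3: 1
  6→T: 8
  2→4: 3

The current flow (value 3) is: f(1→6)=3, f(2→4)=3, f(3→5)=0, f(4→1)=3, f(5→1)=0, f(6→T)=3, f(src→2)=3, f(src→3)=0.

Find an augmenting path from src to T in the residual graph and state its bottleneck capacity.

src→3→5→1→6→T, bottleneck 1

Residual along src→3→5→1→6→T: src→3: 1, 3→5: 3, 5→1: 5, 1→6: 4, 6→T: 5.
Bottleneck = min = 1.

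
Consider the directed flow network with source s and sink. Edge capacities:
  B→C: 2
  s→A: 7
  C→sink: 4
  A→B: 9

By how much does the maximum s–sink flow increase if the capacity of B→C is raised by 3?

Original max flow = 2.
After raising cap(B→C), augmenting paths through that edge carry 2 more units.
New max flow = 4. Increase = 2.

2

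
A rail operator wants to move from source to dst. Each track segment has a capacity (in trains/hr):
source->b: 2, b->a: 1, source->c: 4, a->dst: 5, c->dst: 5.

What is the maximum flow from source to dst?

5

Augment source->c->dst: bottleneck 4. Total 4.
Augment source->b->a->dst: bottleneck 1. Total 5.
No augmenting path remains in the residual graph.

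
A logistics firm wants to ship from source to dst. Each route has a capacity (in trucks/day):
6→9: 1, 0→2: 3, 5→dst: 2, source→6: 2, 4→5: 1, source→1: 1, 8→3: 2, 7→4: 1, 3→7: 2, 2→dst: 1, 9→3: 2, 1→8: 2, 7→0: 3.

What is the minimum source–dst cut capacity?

2

Max flow = 2 (via 2 augmenting paths).
In the residual at optimum, the set reachable from source is {6, source}.
Cut edges: 6→9 (cap 1), source→1 (cap 1). Sum = 2.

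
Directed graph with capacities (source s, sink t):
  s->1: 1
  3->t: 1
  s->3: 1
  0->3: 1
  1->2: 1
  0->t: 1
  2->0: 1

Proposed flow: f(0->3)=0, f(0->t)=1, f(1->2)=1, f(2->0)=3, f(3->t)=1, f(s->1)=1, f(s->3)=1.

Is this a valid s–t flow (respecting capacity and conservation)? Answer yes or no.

Capacity violated on 2->0: flow 3 > capacity 1.

No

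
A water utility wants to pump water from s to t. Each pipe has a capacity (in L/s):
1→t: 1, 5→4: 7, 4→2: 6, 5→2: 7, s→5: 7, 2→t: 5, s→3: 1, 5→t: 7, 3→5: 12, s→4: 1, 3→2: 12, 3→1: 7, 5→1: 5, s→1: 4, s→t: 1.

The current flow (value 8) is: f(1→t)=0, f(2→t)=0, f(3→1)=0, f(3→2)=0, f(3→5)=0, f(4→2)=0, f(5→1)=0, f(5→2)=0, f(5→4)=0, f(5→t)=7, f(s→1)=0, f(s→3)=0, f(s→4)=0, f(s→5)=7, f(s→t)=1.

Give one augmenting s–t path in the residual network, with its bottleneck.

s→1→t, bottleneck 1

Residual along s→1→t: s→1: 4, 1→t: 1.
Bottleneck = min = 1.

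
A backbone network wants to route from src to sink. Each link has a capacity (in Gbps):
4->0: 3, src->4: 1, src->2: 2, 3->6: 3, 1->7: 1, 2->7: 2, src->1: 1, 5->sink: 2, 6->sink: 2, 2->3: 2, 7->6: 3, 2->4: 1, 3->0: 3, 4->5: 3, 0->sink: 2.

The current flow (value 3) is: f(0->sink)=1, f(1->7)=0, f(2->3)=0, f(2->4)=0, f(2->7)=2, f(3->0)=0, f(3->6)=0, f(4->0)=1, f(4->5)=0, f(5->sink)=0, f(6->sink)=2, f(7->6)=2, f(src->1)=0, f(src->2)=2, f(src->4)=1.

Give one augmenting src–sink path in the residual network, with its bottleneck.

Residual along src->1->7->2->4->0->sink: src->1: 1, 1->7: 1, 7->2: 2 (reverse), 2->4: 1, 4->0: 2, 0->sink: 1.
Bottleneck = min = 1.

src->1->7->2->4->0->sink, bottleneck 1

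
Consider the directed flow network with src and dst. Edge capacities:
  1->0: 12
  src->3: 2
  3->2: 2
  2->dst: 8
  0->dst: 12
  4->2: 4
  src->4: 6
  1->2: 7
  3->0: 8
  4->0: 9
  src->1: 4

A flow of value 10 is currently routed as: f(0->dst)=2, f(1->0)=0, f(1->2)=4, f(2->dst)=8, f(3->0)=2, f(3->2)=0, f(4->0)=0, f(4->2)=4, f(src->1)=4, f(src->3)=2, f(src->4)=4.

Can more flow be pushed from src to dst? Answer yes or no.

Yes

Residual path src->4->0->dst has bottleneck 2 > 0.
Pushing 2 along it raises the flow to 12, so the given flow is not maximum.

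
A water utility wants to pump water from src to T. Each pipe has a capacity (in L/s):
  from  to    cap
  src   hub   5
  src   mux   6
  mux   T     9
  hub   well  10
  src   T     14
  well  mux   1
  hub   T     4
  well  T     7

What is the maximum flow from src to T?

Augment src->T: bottleneck 14. Total 14.
Augment src->hub->T: bottleneck 4. Total 18.
Augment src->mux->T: bottleneck 6. Total 24.
Augment src->hub->well->T: bottleneck 1. Total 25.
No augmenting path remains in the residual graph.

25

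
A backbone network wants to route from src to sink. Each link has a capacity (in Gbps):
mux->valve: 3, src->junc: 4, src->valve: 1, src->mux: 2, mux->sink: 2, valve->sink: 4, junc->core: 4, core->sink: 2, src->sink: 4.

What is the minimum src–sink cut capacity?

9

Max flow = 9 (via 4 augmenting paths).
In the residual at optimum, the set reachable from src is {core, junc, src}.
Cut edges: src->mux (cap 2), src->valve (cap 1), src->sink (cap 4), core->sink (cap 2). Sum = 9.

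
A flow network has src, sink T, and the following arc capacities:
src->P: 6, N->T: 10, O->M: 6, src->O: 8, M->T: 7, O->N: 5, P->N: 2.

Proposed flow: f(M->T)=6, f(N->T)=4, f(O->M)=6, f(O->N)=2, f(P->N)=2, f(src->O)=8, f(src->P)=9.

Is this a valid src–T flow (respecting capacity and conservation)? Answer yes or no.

No

Capacity violated on src->P: flow 9 > capacity 6.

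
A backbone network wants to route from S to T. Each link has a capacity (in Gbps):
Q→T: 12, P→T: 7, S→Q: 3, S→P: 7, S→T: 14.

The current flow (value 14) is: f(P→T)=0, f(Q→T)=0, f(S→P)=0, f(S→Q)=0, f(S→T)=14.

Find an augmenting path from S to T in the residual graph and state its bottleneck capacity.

Residual along S→Q→T: S→Q: 3, Q→T: 12.
Bottleneck = min = 3.

S→Q→T, bottleneck 3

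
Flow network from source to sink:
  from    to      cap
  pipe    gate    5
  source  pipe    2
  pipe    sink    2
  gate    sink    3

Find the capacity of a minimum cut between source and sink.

2

Max flow = 2 (via 1 augmenting path).
In the residual at optimum, the set reachable from source is {source}.
Cut edges: source→pipe (cap 2). Sum = 2.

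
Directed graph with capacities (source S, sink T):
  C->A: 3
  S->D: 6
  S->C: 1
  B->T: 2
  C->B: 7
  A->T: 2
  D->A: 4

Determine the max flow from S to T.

3

Augment S->D->A->T: bottleneck 2. Total 2.
Augment S->C->B->T: bottleneck 1. Total 3.
No augmenting path remains in the residual graph.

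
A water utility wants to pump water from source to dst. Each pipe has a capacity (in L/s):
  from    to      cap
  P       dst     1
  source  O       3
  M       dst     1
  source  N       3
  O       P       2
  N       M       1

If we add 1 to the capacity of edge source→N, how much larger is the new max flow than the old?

Original max flow = 2.
Edge source→N does not cross the min cut (source side {N, O, P, source}), so extra capacity there cannot help.
New max flow = 2. Increase = 0.

0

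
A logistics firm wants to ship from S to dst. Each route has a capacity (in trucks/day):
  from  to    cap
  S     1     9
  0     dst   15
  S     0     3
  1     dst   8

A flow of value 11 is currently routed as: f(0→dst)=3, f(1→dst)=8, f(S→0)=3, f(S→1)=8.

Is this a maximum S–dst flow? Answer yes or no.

Residual reachable from S: {1, S}; dst is not reachable.
Saturated cut: S→0, 1→dst with total capacity 11 = current flow value. Flow is maximum.

Yes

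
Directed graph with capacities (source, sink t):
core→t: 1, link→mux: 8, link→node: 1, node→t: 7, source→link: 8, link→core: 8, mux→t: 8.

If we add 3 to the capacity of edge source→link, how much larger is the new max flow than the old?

Original max flow = 8.
After raising cap(source→link), augmenting paths through that edge carry 2 more units.
New max flow = 10. Increase = 2.

2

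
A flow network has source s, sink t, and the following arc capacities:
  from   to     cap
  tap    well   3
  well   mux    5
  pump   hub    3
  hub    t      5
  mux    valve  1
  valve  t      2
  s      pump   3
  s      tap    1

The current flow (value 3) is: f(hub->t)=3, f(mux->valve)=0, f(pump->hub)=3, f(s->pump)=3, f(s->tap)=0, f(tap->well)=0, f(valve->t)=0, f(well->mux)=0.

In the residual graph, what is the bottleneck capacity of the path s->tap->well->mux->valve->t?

Residual capacities along the path: s->tap: 1, tap->well: 3, well->mux: 5, mux->valve: 1, valve->t: 2.
Minimum is 1.

1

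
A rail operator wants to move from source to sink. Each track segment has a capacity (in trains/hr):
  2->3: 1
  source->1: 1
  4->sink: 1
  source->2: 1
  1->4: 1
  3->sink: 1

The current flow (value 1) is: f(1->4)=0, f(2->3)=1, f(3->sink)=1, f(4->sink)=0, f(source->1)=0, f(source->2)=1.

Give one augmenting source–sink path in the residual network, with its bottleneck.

Residual along source->1->4->sink: source->1: 1, 1->4: 1, 4->sink: 1.
Bottleneck = min = 1.

source->1->4->sink, bottleneck 1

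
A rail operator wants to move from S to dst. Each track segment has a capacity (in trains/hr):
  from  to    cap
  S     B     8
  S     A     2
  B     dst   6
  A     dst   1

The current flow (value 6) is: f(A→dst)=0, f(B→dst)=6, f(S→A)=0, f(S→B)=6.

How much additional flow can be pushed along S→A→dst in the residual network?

1

Residual capacities along the path: S→A: 2, A→dst: 1.
Minimum is 1.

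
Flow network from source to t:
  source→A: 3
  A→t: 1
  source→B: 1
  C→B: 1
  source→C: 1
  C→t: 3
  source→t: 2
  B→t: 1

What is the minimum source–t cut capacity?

5

Max flow = 5 (via 4 augmenting paths).
In the residual at optimum, the set reachable from source is {A, source}.
Cut edges: source→C (cap 1), source→B (cap 1), source→t (cap 2), A→t (cap 1). Sum = 5.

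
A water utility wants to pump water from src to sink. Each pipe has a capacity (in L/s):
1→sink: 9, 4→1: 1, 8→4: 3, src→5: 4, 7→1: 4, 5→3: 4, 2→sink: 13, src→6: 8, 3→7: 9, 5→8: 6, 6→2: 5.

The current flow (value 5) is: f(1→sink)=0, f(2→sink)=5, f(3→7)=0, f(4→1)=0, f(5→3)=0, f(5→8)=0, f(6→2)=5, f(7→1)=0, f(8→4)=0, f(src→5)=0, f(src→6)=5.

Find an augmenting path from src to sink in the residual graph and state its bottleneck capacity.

Residual along src→5→3→7→1→sink: src→5: 4, 5→3: 4, 3→7: 9, 7→1: 4, 1→sink: 9.
Bottleneck = min = 4.

src→5→3→7→1→sink, bottleneck 4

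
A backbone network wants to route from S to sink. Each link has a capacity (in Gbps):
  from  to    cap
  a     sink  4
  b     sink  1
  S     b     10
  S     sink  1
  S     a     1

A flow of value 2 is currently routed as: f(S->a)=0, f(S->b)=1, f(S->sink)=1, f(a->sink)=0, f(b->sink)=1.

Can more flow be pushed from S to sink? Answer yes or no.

Yes

Residual path S->a->sink has bottleneck 1 > 0.
Pushing 1 along it raises the flow to 3, so the given flow is not maximum.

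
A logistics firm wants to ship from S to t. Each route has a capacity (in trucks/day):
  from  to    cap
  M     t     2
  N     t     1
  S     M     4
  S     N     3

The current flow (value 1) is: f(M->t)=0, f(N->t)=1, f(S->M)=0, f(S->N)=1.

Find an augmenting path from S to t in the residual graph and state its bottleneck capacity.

Residual along S->M->t: S->M: 4, M->t: 2.
Bottleneck = min = 2.

S->M->t, bottleneck 2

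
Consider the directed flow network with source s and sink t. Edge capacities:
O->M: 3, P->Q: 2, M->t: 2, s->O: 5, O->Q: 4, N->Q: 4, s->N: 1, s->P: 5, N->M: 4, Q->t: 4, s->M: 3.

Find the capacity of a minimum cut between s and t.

6

Max flow = 6 (via 3 augmenting paths).
In the residual at optimum, the set reachable from s is {M, N, O, P, Q, s}.
Cut edges: M->t (cap 2), Q->t (cap 4). Sum = 6.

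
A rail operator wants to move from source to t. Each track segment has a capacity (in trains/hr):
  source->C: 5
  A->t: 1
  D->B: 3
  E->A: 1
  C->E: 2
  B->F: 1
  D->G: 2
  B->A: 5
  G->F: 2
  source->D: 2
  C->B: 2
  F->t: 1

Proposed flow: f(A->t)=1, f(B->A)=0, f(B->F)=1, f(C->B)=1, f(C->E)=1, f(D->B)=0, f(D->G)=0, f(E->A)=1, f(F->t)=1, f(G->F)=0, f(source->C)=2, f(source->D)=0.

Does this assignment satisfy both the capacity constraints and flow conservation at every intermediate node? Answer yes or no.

Yes

Every edge has 0 ≤ f(e) ≤ cap(e).
At each intermediate node, inflow equals outflow.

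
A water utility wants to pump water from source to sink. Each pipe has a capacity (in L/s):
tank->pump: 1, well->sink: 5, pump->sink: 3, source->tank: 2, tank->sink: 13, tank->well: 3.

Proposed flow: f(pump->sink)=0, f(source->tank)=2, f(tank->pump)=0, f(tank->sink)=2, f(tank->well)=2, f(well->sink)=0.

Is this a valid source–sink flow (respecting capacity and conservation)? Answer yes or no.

Conservation fails at tank: inflow 2 ≠ outflow 4.

No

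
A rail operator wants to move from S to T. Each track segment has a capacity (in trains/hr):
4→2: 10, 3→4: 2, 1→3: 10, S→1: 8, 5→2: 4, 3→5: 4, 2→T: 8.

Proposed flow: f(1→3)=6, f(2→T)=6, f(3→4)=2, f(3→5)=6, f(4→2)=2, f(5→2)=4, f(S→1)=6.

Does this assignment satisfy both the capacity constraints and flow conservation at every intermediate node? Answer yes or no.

No

Capacity violated on 3→5: flow 6 > capacity 4.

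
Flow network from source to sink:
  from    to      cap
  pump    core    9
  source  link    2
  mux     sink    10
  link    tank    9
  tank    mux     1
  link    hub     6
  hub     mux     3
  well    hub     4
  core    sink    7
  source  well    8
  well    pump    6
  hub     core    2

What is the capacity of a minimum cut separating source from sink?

Max flow = 10 (via 4 augmenting paths).
In the residual at optimum, the set reachable from source is {source}.
Cut edges: source->well (cap 8), source->link (cap 2). Sum = 10.

10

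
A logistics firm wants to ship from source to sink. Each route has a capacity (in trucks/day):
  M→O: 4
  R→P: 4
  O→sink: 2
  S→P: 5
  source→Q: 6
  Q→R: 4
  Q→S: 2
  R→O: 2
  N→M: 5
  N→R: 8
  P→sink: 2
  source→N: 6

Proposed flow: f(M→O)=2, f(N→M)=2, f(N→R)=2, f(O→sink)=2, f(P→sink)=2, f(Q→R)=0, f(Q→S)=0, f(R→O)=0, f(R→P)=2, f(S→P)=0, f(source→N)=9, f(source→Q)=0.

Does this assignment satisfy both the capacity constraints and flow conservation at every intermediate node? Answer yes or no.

Capacity violated on source→N: flow 9 > capacity 6.

No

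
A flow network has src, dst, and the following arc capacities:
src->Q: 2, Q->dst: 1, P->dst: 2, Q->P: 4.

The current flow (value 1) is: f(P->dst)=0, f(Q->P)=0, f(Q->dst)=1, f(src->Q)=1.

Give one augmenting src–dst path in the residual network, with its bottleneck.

Residual along src->Q->P->dst: src->Q: 1, Q->P: 4, P->dst: 2.
Bottleneck = min = 1.

src->Q->P->dst, bottleneck 1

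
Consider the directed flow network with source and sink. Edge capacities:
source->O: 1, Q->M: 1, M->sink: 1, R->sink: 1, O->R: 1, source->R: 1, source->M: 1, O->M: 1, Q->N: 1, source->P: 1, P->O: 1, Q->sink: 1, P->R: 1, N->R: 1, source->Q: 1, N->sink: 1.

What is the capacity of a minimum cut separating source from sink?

Max flow = 3 (via 3 augmenting paths).
In the residual at optimum, the set reachable from source is {M, O, P, R, source}.
Cut edges: source->Q (cap 1), M->sink (cap 1), R->sink (cap 1). Sum = 3.

3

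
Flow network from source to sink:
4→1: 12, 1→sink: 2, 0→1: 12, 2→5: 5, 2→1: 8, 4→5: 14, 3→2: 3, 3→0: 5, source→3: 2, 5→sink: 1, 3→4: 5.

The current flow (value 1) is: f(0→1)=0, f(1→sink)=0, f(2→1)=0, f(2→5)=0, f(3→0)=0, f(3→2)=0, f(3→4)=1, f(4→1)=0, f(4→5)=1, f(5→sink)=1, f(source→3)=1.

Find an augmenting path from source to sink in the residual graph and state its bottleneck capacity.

Residual along source→3→4→1→sink: source→3: 1, 3→4: 4, 4→1: 12, 1→sink: 2.
Bottleneck = min = 1.

source→3→4→1→sink, bottleneck 1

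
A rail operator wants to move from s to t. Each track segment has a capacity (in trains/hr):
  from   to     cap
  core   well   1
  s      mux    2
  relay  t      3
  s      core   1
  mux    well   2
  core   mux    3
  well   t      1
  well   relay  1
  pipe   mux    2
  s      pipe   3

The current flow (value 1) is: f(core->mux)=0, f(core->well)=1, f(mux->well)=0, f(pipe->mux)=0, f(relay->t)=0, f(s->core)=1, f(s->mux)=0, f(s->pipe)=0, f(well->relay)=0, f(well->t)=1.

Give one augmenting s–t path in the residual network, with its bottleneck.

Residual along s->mux->well->relay->t: s->mux: 2, mux->well: 2, well->relay: 1, relay->t: 3.
Bottleneck = min = 1.

s->mux->well->relay->t, bottleneck 1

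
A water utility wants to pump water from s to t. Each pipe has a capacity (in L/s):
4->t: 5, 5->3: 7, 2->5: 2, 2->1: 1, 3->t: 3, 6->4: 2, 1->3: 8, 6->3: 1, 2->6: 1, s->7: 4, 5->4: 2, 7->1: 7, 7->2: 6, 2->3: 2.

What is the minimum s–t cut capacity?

Max flow = 4 (via 3 augmenting paths).
In the residual at optimum, the set reachable from s is {s}.
Cut edges: s->7 (cap 4). Sum = 4.

4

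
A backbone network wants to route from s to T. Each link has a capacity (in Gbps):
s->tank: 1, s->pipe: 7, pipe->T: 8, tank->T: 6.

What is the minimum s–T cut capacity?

8

Max flow = 8 (via 2 augmenting paths).
In the residual at optimum, the set reachable from s is {s}.
Cut edges: s->pipe (cap 7), s->tank (cap 1). Sum = 8.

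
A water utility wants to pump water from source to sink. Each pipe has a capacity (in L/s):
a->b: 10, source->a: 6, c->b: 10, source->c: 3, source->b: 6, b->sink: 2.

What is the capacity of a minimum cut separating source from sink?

Max flow = 2 (via 1 augmenting path).
In the residual at optimum, the set reachable from source is {a, b, c, source}.
Cut edges: b->sink (cap 2). Sum = 2.

2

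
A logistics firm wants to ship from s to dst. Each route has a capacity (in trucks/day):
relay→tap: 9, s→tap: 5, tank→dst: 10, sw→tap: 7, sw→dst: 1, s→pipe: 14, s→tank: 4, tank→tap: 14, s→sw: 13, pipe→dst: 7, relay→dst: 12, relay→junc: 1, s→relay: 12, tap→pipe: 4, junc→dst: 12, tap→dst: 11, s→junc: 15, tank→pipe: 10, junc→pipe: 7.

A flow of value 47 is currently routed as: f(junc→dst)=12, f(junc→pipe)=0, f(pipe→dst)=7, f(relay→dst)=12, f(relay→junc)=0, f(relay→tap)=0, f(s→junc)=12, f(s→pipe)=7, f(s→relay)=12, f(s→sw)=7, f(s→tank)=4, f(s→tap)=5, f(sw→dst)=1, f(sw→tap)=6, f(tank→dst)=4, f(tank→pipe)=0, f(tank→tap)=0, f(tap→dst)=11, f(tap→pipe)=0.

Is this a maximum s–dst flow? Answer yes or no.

Residual reachable from s: {junc, pipe, s, sw, tap}; dst is not reachable.
Saturated cut: s→relay, s→tank, sw→dst, junc→dst, tap→dst, pipe→dst with total capacity 47 = current flow value. Flow is maximum.

Yes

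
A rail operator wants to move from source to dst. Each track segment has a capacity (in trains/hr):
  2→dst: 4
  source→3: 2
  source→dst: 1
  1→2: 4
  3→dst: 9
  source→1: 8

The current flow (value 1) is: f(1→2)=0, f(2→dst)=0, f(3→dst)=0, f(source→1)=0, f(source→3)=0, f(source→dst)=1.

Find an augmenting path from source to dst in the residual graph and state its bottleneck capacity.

Residual along source→3→dst: source→3: 2, 3→dst: 9.
Bottleneck = min = 2.

source→3→dst, bottleneck 2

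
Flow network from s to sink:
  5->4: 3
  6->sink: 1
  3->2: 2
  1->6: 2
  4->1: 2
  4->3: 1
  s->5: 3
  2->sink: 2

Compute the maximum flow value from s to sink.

2

Augment s->5->4->3->2->sink: bottleneck 1. Total 1.
Augment s->5->4->1->6->sink: bottleneck 1. Total 2.
No augmenting path remains in the residual graph.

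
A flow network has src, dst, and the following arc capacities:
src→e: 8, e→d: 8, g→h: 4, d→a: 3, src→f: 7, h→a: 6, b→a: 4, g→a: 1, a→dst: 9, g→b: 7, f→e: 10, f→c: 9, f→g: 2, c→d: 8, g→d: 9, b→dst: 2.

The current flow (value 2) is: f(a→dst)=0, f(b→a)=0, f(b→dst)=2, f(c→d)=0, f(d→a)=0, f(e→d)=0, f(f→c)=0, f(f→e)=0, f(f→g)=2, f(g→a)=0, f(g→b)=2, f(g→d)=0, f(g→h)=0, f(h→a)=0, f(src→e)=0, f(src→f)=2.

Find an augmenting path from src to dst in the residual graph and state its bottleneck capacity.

Residual along src→e→d→a→dst: src→e: 8, e→d: 8, d→a: 3, a→dst: 9.
Bottleneck = min = 3.

src→e→d→a→dst, bottleneck 3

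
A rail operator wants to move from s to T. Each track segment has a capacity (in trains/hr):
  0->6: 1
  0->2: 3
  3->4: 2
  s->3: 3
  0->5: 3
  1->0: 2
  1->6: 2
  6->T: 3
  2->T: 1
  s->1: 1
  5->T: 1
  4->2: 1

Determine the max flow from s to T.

2

Augment s->1->6->T: bottleneck 1. Total 1.
Augment s->3->4->2->T: bottleneck 1. Total 2.
No augmenting path remains in the residual graph.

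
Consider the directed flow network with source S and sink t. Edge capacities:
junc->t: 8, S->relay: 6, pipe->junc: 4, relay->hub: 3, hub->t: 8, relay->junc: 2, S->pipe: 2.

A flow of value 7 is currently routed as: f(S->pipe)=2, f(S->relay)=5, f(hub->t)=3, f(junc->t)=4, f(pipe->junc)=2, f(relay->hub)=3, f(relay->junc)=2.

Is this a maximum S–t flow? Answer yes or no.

Residual reachable from S: {S, relay}; t is not reachable.
Saturated cut: S->pipe, relay->hub, relay->junc with total capacity 7 = current flow value. Flow is maximum.

Yes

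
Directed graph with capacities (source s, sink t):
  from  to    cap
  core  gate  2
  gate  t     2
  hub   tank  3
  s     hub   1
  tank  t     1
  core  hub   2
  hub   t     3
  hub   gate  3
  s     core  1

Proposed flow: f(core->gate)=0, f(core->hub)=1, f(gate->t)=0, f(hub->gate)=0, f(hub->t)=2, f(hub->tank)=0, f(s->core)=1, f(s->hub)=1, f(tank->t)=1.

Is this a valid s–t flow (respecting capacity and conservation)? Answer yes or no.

No

Conservation fails at tank: inflow 0 ≠ outflow 1.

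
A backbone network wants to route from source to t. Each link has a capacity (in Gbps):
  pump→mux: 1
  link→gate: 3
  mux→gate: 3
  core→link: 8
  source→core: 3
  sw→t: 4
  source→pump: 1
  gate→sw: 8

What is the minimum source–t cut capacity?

Max flow = 4 (via 2 augmenting paths).
In the residual at optimum, the set reachable from source is {source}.
Cut edges: source→core (cap 3), source→pump (cap 1). Sum = 4.

4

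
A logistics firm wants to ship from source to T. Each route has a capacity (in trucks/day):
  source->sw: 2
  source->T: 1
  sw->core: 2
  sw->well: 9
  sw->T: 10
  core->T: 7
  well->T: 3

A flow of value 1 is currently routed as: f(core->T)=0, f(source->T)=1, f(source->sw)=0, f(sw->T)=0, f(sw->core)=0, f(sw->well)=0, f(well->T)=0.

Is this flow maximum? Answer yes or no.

No

Residual path source->sw->T has bottleneck 2 > 0.
Pushing 2 along it raises the flow to 3, so the given flow is not maximum.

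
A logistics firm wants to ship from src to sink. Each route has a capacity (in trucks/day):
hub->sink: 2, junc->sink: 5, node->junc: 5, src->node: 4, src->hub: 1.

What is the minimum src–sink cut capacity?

5

Max flow = 5 (via 2 augmenting paths).
In the residual at optimum, the set reachable from src is {src}.
Cut edges: src->node (cap 4), src->hub (cap 1). Sum = 5.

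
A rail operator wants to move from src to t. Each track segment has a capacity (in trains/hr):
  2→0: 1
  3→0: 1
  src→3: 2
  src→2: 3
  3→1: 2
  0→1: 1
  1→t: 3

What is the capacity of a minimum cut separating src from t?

Max flow = 3 (via 2 augmenting paths).
In the residual at optimum, the set reachable from src is {2, src}.
Cut edges: src→3 (cap 2), 2→0 (cap 1). Sum = 3.

3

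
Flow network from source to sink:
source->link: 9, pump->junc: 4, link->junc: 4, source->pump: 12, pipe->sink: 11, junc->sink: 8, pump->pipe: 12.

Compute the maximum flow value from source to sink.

Augment source->link->junc->sink: bottleneck 4. Total 4.
Augment source->pump->junc->sink: bottleneck 4. Total 8.
Augment source->pump->pipe->sink: bottleneck 8. Total 16.
No augmenting path remains in the residual graph.

16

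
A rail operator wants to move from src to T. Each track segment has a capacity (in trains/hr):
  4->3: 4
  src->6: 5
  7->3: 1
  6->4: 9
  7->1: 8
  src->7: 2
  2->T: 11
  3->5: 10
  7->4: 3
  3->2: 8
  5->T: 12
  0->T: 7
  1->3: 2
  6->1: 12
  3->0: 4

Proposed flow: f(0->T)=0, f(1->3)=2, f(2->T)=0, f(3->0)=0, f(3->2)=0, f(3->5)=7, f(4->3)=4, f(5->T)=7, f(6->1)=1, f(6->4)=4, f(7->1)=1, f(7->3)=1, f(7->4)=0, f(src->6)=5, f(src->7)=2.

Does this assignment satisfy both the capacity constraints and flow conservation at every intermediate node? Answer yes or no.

Yes

Every edge has 0 ≤ f(e) ≤ cap(e).
At each intermediate node, inflow equals outflow.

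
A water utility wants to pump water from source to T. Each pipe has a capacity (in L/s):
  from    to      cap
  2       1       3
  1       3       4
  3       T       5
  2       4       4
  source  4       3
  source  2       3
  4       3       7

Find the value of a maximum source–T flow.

5

Augment source→4→3→T: bottleneck 3. Total 3.
Augment source→2→1→3→T: bottleneck 2. Total 5.
No augmenting path remains in the residual graph.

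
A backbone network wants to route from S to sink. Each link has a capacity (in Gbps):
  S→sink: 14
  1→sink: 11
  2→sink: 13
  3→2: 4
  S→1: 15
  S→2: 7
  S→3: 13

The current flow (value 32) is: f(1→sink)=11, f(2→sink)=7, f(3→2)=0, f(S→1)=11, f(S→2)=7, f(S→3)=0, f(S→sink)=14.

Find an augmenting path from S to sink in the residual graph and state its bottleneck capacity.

S→3→2→sink, bottleneck 4

Residual along S→3→2→sink: S→3: 13, 3→2: 4, 2→sink: 6.
Bottleneck = min = 4.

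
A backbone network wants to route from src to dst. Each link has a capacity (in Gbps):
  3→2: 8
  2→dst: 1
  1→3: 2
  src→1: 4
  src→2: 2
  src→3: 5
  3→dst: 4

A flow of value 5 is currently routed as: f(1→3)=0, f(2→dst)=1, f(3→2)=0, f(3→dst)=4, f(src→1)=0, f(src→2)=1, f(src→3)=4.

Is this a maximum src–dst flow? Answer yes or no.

Yes

Residual reachable from src: {1, 2, 3, src}; dst is not reachable.
Saturated cut: 3→dst, 2→dst with total capacity 5 = current flow value. Flow is maximum.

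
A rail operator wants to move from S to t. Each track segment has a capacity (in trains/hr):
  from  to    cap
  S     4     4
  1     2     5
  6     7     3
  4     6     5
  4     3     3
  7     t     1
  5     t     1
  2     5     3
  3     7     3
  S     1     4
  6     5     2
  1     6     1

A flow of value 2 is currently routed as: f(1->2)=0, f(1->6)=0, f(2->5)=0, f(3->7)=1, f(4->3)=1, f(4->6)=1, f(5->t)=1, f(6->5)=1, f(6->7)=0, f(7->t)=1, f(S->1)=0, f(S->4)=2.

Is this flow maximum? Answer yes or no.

Residual reachable from S: {1, 2, 3, 4, 5, 6, 7, S}; t is not reachable.
Saturated cut: 7->t, 5->t with total capacity 2 = current flow value. Flow is maximum.

Yes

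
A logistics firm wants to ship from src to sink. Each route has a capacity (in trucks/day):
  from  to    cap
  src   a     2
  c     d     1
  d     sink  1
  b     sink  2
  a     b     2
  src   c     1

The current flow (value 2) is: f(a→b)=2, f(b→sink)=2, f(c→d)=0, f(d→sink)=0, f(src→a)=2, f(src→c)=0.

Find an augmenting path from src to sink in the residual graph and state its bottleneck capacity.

src→c→d→sink, bottleneck 1

Residual along src→c→d→sink: src→c: 1, c→d: 1, d→sink: 1.
Bottleneck = min = 1.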